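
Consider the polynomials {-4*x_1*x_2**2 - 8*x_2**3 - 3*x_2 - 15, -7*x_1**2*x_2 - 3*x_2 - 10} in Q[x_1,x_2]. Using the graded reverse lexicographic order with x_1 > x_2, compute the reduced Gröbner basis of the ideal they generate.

Buchberger's algorithm terminates because the ascending chain of leading-term ideals stabilizes.

f_1 = -4*x_1*x_2**2 - 8*x_2**3 - 3*x_2 - 15, LT = x_1*x_2**2.
f_2 = -7*x_1**2*x_2 - 3*x_2 - 10, LT = x_1**2*x_2.

S(f_1,f_2): lcm = x_1**2*x_2**2. S = 2*x_1*x_2**3 + 3/4*x_1*x_2 - 3/7*x_2**2 + 15/4*x_1 - 10/7*x_2.
  leading term x_1*x_2**3: subtract (-1/2*x_2)·f_1 from 2*x_1*x_2**3 + 3/4*x_1*x_2 - 3/7*x_2**2 + 15/4*x_1 - 10/7*x_2 → -4*x_2**4 + 3/4*x_1*x_2 - 27/14*x_2**2 + 15/4*x_1 - 125/14*x_2
  leading term x_2**4: no divisor's leading term divides it; move -4*x_2**4 to the remainder.
  leading term x_1*x_2: no divisor's leading term divides it; move 3/4*x_1*x_2 to the remainder.
  leading term x_2**2: no divisor's leading term divides it; move -27/14*x_2**2 to the remainder.
  leading term x_1: no divisor's leading term divides it; move 15/4*x_1 to the remainder.
  leading term x_2: no divisor's leading term divides it; move -125/14*x_2 to the remainder.
  remainder -4*x_2**4 + 3/4*x_1*x_2 - 27/14*x_2**2 + 15/4*x_1 - 125/14*x_2 ≠ 0; add g_3 = -4*x_2**4 + 3/4*x_1*x_2 - 27/14*x_2**2 + 15/4*x_1 - 125/14*x_2 to the basis.

S(f_1,g_3): lcm = x_1*x_2**4. S = 2*x_2**5 + 3/16*x_1**2*x_2 - 27/56*x_1*x_2**2 + 3/4*x_2**3 + 15/16*x_1**2 - 125/56*x_1*x_2 + 15/4*x_2**2.
  leading term x_2**5: subtract (-1/2*x_2)·g_3 from 2*x_2**5 + 3/16*x_1**2*x_2 - 27/56*x_1*x_2**2 + 3/4*x_2**3 + 15/16*x_1**2 - 125/56*x_1*x_2 + 15/4*x_2**2 → 3/16*x_1**2*x_2 - 3/28*x_1*x_2**2 - 3/14*x_2**3 + 15/16*x_1**2 - 5/14*x_1*x_2 - 5/7*x_2**2
  leading term x_1**2*x_2: subtract (-3/112)·f_2 from 3/16*x_1**2*x_2 - 3/28*x_1*x_2**2 - 3/14*x_2**3 + 15/16*x_1**2 - 5/14*x_1*x_2 - 5/7*x_2**2 → -3/28*x_1*x_2**2 - 3/14*x_2**3 + 15/16*x_1**2 - 5/14*x_1*x_2 - 5/7*x_2**2 - 9/112*x_2 - 15/56
  leading term x_1*x_2**2: subtract (3/112)·f_1 from -3/28*x_1*x_2**2 - 3/14*x_2**3 + 15/16*x_1**2 - 5/14*x_1*x_2 - 5/7*x_2**2 - 9/112*x_2 - 15/56 → 15/16*x_1**2 - 5/14*x_1*x_2 - 5/7*x_2**2 + 15/112
  leading term x_1**2: no divisor's leading term divides it; move 15/16*x_1**2 to the remainder.
  leading term x_1*x_2: no divisor's leading term divides it; move -5/14*x_1*x_2 to the remainder.
  leading term x_2**2: no divisor's leading term divides it; move -5/7*x_2**2 to the remainder.
  leading term 1: no divisor's leading term divides it; move 15/112 to the remainder.
  remainder 15/16*x_1**2 - 5/14*x_1*x_2 - 5/7*x_2**2 + 15/112 ≠ 0; add g_4 = 15/16*x_1**2 - 5/14*x_1*x_2 - 5/7*x_2**2 + 15/112 to the basis.

The other S-polynomials (S(f_2,g_3), S(f_1,g_4), S(f_2,g_4), S(g_3,g_4)) all reduce to 0 modulo the current basis, so we have a Gröbner basis.
Inter-reduce: drop elements whose leading term is divisible by another's, tail-reduce, and make monic.

G = {x_2**4 - 3/16*x_1*x_2 + 27/56*x_2**2 - 15/16*x_1 + 125/56*x_2, x_1*x_2**2 + 2*x_2**3 + 3/4*x_2 + 15/4, x_1**2 - 8/21*x_1*x_2 - 16/21*x_2**2 + 1/7}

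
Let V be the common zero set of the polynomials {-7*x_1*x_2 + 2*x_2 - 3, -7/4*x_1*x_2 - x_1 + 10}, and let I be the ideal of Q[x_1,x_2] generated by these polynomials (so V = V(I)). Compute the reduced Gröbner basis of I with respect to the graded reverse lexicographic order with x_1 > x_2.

G = {x_2**2 - 293/14*x_2 - 6/7, x_1 + 1/2*x_2 - 43/4}

Buchberger's algorithm terminates because the ascending chain of leading-term ideals stabilizes.

f_1 = -7*x_1*x_2 + 2*x_2 - 3, LT = x_1*x_2.
f_2 = -7/4*x_1*x_2 - x_1 + 10, LT = x_1*x_2.

S(f_1,f_2): lcm = x_1*x_2. S = -4/7*x_1 - 2/7*x_2 + 43/7.
  leading term x_1: no divisor's leading term divides it; move -4/7*x_1 to the remainder.
  leading term x_2: no divisor's leading term divides it; move -2/7*x_2 to the remainder.
  leading term 1: no divisor's leading term divides it; move 43/7 to the remainder.
  remainder -4/7*x_1 - 2/7*x_2 + 43/7 ≠ 0; add g_3 = -4/7*x_1 - 2/7*x_2 + 43/7 to the basis.

S(f_1,g_3): lcm = x_1*x_2. S = -1/2*x_2**2 + 293/28*x_2 + 3/7.
  leading term x_2**2: no divisor's leading term divides it; move -1/2*x_2**2 to the remainder.
  leading term x_2: no divisor's leading term divides it; move 293/28*x_2 to the remainder.
  leading term 1: no divisor's leading term divides it; move 3/7 to the remainder.
  remainder -1/2*x_2**2 + 293/28*x_2 + 3/7 ≠ 0; add g_4 = -1/2*x_2**2 + 293/28*x_2 + 3/7 to the basis.

S(f_2,g_3): lcm = x_1*x_2. S = -1/2*x_2**2 + 4/7*x_1 + 43/4*x_2 - 40/7.
  leading term x_2**2: subtract (1)·g_4 from -1/2*x_2**2 + 4/7*x_1 + 43/4*x_2 - 40/7 → 4/7*x_1 + 2/7*x_2 - 43/7
  leading term x_1: subtract (-1)·g_3 from 4/7*x_1 + 2/7*x_2 - 43/7 → 0
  remainder 0.

S(f_1,g_4): lcm = x_1*x_2**2. S = 293/14*x_1*x_2 - 2/7*x_2**2 + 6/7*x_1 + 3/7*x_2.
  leading term x_1*x_2: subtract (-293/98)·f_1 from 293/14*x_1*x_2 - 2/7*x_2**2 + 6/7*x_1 + 3/7*x_2 → -2/7*x_2**2 + 6/7*x_1 + 314/49*x_2 - 879/98
  leading term x_2**2: subtract (4/7)·g_4 from -2/7*x_2**2 + 6/7*x_1 + 314/49*x_2 - 879/98 → 6/7*x_1 + 3/7*x_2 - 129/14
  leading term x_1: subtract (-3/2)·g_3 from 6/7*x_1 + 3/7*x_2 - 129/14 → 0
  remainder 0.

S(f_2,g_4): lcm = x_1*x_2**2. S = 43/2*x_1*x_2 + 6/7*x_1 - 40/7*x_2.
  leading term x_1*x_2: subtract (-43/14)·f_1 from 43/2*x_1*x_2 + 6/7*x_1 - 40/7*x_2 → 6/7*x_1 + 3/7*x_2 - 129/14
  leading term x_1: subtract (-3/2)·g_3 from 6/7*x_1 + 3/7*x_2 - 129/14 → 0
  remainder 0.

S(g_3,g_4): leading monomials are coprime, so the S-polynomial reduces to 0 (Buchberger's first criterion).
Every S-polynomial of the final basis reduces to 0, so we have a Gröbner basis.
Inter-reduce: drop elements whose leading term is divisible by another's, tail-reduce, and make monic.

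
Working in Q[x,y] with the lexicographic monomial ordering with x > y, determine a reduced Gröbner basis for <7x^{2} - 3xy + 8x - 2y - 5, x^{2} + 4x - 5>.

G = {x - \tfrac{1}{2}y, y^{2} + 8y - 20}

f_1 = 7x^{2} - 3xy + 8x - 2y - 5, LT = x^{2}.
f_2 = x^{2} + 4x - 5, LT = x^{2}.

S(f_1,f_2): lcm = x^{2}. S = -\tfrac{3}{7}xy - \tfrac{20}{7}x - \tfrac{2}{7}y + \tfrac{30}{7}.
  leading term xy: no divisor's leading term divides it; move -\tfrac{3}{7}xy to the remainder.
  leading term x: no divisor's leading term divides it; move -\tfrac{20}{7}x to the remainder.
  leading term y: no divisor's leading term divides it; move -\tfrac{2}{7}y to the remainder.
  leading term 1: no divisor's leading term divides it; move \tfrac{30}{7} to the remainder.
  remainder -\tfrac{3}{7}xy - \tfrac{20}{7}x - \tfrac{2}{7}y + \tfrac{30}{7} ≠ 0; add g_3 = -\tfrac{3}{7}xy - \tfrac{20}{7}x - \tfrac{2}{7}y + \tfrac{30}{7} to the basis.

S(f_1,g_3): lcm = x^{2}y. S = -\tfrac{20}{3}x^{2} - \tfrac{3}{7}xy^{2} + \tfrac{10}{21}xy + 10x - \tfrac{2}{7}y^{2} - \tfrac{5}{7}y.
  leading term x^{2}: subtract (-\tfrac{20}{21})·f_1 from -\tfrac{20}{3}x^{2} - \tfrac{3}{7}xy^{2} + \tfrac{10}{21}xy + 10x - \tfrac{2}{7}y^{2} - \tfrac{5}{7}y → -\tfrac{3}{7}xy^{2} - \tfrac{50}{21}xy + \tfrac{370}{21}x - \tfrac{2}{7}y^{2} - \tfrac{55}{21}y - \tfrac{100}{21}
  leading term xy^{2}: subtract (y)·g_3 from -\tfrac{3}{7}xy^{2} - \tfrac{50}{21}xy + \tfrac{370}{21}x - \tfrac{2}{7}y^{2} - \tfrac{55}{21}y - \tfrac{100}{21} → \tfrac{10}{21}xy + \tfrac{370}{21}x - \tfrac{145}{21}y - \tfrac{100}{21}
  leading term xy: subtract (-\tfrac{10}{9})·g_3 from \tfrac{10}{21}xy + \tfrac{370}{21}x - \tfrac{145}{21}y - \tfrac{100}{21} → \tfrac{130}{9}x - \tfrac{65}{9}y
  leading term x: no divisor's leading term divides it; move \tfrac{130}{9}x to the remainder.
  leading term y: no divisor's leading term divides it; move -\tfrac{65}{9}y to the remainder.
  remainder \tfrac{130}{9}x - \tfrac{65}{9}y ≠ 0; add g_4 = \tfrac{130}{9}x - \tfrac{65}{9}y to the basis.

S(g_3,g_4): lcm = xy. S = \tfrac{20}{3}x + \tfrac{1}{2}y^{2} + \tfrac{2}{3}y - 10.
  leading term x: subtract (\tfrac{6}{13})·g_4 from \tfrac{20}{3}x + \tfrac{1}{2}y^{2} + \tfrac{2}{3}y - 10 → \tfrac{1}{2}y^{2} + 4y - 10
  leading term y^{2}: no divisor's leading term divides it; move \tfrac{1}{2}y^{2} to the remainder.
  leading term y: no divisor's leading term divides it; move 4y to the remainder.
  leading term 1: no divisor's leading term divides it; move -10 to the remainder.
  remainder \tfrac{1}{2}y^{2} + 4y - 10 ≠ 0; add g_5 = \tfrac{1}{2}y^{2} + 4y - 10 to the basis.

The other S-polynomials (S(f_2,g_3), S(f_1,g_4), S(f_2,g_4), S(f_1,g_5), S(f_2,g_5), S(g_3,g_5), S(g_4,g_5)) all reduce to 0 modulo the current basis, so we have a Gröbner basis.
Inter-reduce: drop elements whose leading term is divisible by another's, tail-reduce, and make monic.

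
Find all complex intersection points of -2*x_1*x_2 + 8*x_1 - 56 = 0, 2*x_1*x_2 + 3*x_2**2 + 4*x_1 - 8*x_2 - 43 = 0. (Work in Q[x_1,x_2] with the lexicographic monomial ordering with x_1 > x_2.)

{(4, -3), (35/24 + 7*sqrt(601)/24, 29/6 - sqrt(601)/6), (35/24 - 7*sqrt(601)/24, sqrt(601)/6 + 29/6)}

Compute a lex Gröbner basis by Buchberger's algorithm.
f_1 = -2*x_1*x_2 + 8*x_1 - 56, LT = x_1*x_2.
f_2 = 2*x_1*x_2 + 4*x_1 + 3*x_2**2 - 8*x_2 - 43, LT = x_1*x_2.

S(f_1,f_2): lcm = x_1*x_2. S = -6*x_1 - 3/2*x_2**2 + 4*x_2 + 99/2.
  leading term x_1: no divisor's leading term divides it; move -6*x_1 to the remainder.
  leading term x_2**2: no divisor's leading term divides it; move -3/2*x_2**2 to the remainder.
  leading term x_2: no divisor's leading term divides it; move 4*x_2 to the remainder.
  leading term 1: no divisor's leading term divides it; move 99/2 to the remainder.
  remainder -6*x_1 - 3/2*x_2**2 + 4*x_2 + 99/2 ≠ 0; add h_3 = -6*x_1 - 3/2*x_2**2 + 4*x_2 + 99/2 to the basis.

S(f_1,h_3): lcm = x_1*x_2. S = -4*x_1 - 1/4*x_2**3 + 2/3*x_2**2 + 33/4*x_2 + 28.
  leading term x_1: subtract (2/3)·h_3 from -4*x_1 - 1/4*x_2**3 + 2/3*x_2**2 + 33/4*x_2 + 28 → -1/4*x_2**3 + 5/3*x_2**2 + 67/12*x_2 - 5
  leading term x_2**3: no divisor's leading term divides it; move -1/4*x_2**3 to the remainder.
  leading term x_2**2: no divisor's leading term divides it; move 5/3*x_2**2 to the remainder.
  leading term x_2: no divisor's leading term divides it; move 67/12*x_2 to the remainder.
  leading term 1: no divisor's leading term divides it; move -5 to the remainder.
  remainder -1/4*x_2**3 + 5/3*x_2**2 + 67/12*x_2 - 5 ≠ 0; add h_4 = -1/4*x_2**3 + 5/3*x_2**2 + 67/12*x_2 - 5 to the basis.

The other S-polynomials (S(f_2,h_3), S(f_1,h_4), S(f_2,h_4), S(h_3,h_4)) all reduce to 0 modulo the current basis, so we have a Gröbner basis.
Inter-reduce: drop elements whose leading term is divisible by another's, tail-reduce, and make monic.
Reduced Gröbner basis: {x_1 + 1/4*x_2**2 - 2/3*x_2 - 33/4, x_2**3 - 20/3*x_2**2 - 67/3*x_2 + 20}.

The lex basis is triangular: the last element involves only x_2. Solving x_2**3 - 20/3*x_2**2 - 67/3*x_2 + 20 = 0 gives x_2 ∈ {-3, 29/6 - sqrt(601)/6, sqrt(601)/6 + 29/6}; substituting each value into the earlier elements determines the remaining variables.
  x_2 = -3: the earlier basis element becomes x_1 - 4 = 0, giving x_1 = 4 — point (4, -3).
  x_2 = 29/6 - sqrt(601)/6: the earlier basis element becomes x_1 - 7*sqrt(601)/24 - 35/24 = 0, giving x_1 = 35/24 + 7*sqrt(601)/24 — point (35/24 + 7*sqrt(601)/24, 29/6 - sqrt(601)/6).
  x_2 = sqrt(601)/6 + 29/6: the earlier basis element becomes x_1 - 35/24 + 7*sqrt(601)/24 = 0, giving x_1 = 35/24 - 7*sqrt(601)/24 — point (35/24 - 7*sqrt(601)/24, sqrt(601)/6 + 29/6).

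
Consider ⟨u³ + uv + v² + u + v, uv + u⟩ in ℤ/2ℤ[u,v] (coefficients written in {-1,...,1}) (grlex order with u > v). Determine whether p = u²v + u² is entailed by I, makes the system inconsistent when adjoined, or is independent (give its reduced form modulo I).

u²v + u² lies in I (it reduces to 0).

First compute the reduced Gröbner basis of I by Buchberger's algorithm.
f_1 = u³ + uv + v² + u + v, LT = u³.
f_2 = uv + u, LT = uv.

S(f_1,f_2): lcm = u³v. S = u³ + uv² + v³ + uv + v².
  leading term u³: subtract (1)·f_1 from u³ + uv² + v³ + uv + v² → uv² + v³ + u + v
  leading term uv²: subtract (v)·f_2 from uv² + v³ + u + v → v³ + uv + u + v
  leading term v³: no divisor's leading term divides it; move v³ to the remainder.
  leading term uv: subtract (1)·f_2 from uv + u + v → v
  leading term v: no divisor's leading term divides it; move v to the remainder.
  remainder v³ + v ≠ 0; add h_3 = v³ + v to the basis.

The other S-polynomials (S(f_1,h_3), S(f_2,h_3)) all reduce to 0 modulo the current basis, so we have a Gröbner basis.
Inter-reduce: drop elements whose leading term is divisible by another's, tail-reduce, and make monic.
Reduced Gröbner basis: {u³ + v² + v, v³ + v, uv + u}.
Label its elements g_1 = u³ + v² + v, g_2 = v³ + v, g_3 = uv + u.

Reduce p = u²v + u² modulo G:
  leading term u²v: subtract (u)·g_3 from u²v + u² → 0
  normal form = 0.
Since the normal form is 0, p ∈ I.

Ideal membership is decidable via reduction modulo a Gröbner basis.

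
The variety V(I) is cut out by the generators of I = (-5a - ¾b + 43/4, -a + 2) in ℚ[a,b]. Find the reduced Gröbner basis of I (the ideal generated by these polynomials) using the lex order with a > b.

f_1 = -5a - ¾b + 43/4, LT = a.
f_2 = -a + 2, LT = a.

S(f_1,f_2): lcm = a. S = 3/20b - 3/20.
  leading term b: no divisor's leading term divides it; move 3/20b to the remainder.
  leading term 1: no divisor's leading term divides it; move -3/20 to the remainder.
  remainder 3/20b - 3/20 ≠ 0; add g_3 = 3/20b - 3/20 to the basis.

The other S-polynomials (S(f_1,g_3), S(f_2,g_3)) all reduce to 0 modulo the current basis, so we have a Gröbner basis.
Inter-reduce: drop elements whose leading term is divisible by another's, tail-reduce, and make monic.

G = {a - 2, b - 1}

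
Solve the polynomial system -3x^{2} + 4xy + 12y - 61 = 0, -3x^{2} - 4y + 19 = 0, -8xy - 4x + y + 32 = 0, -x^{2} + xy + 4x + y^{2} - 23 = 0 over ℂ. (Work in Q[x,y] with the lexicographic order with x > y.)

{(1, 4)}

Compute a lex Gröbner basis by Buchberger's algorithm.
f_1 = -3x^{2} + 4xy + 12y - 61, LT = x^{2}.
f_2 = -3x^{2} - 4y + 19, LT = x^{2}.
f_3 = -8xy - 4x + y + 32, LT = xy.
f_4 = -x^{2} + xy + 4x + y^{2} - 23, LT = x^{2}.

S(f_1,f_2): lcm = x^{2}. S = -\tfrac{4}{3}xy - \tfrac{16}{3}y + \tfrac{80}{3}.
  leading term xy: subtract (\tfrac{1}{6})·f_3 from -\tfrac{4}{3}xy - \tfrac{16}{3}y + \tfrac{80}{3} → \tfrac{2}{3}x - \tfrac{11}{2}y + \tfrac{64}{3}
  leading term x: no divisor's leading term divides it; move \tfrac{2}{3}x to the remainder.
  leading term y: no divisor's leading term divides it; move -\tfrac{11}{2}y to the remainder.
  leading term 1: no divisor's leading term divides it; move \tfrac{64}{3} to the remainder.
  remainder \tfrac{2}{3}x - \tfrac{11}{2}y + \tfrac{64}{3} ≠ 0; add h_5 = \tfrac{2}{3}x - \tfrac{11}{2}y + \tfrac{64}{3} to the basis.

S(f_1,f_3): lcm = x^{2}y. S = -\tfrac{1}{2}x^{2} - \tfrac{4}{3}xy^{2} + \tfrac{1}{8}xy + 4x - 4y^{2} + \tfrac{61}{3}y.
  leading term x^{2}: subtract (\tfrac{1}{6})·f_1 from -\tfrac{1}{2}x^{2} - \tfrac{4}{3}xy^{2} + \tfrac{1}{8}xy + 4x - 4y^{2} + \tfrac{61}{3}y → -\tfrac{4}{3}xy^{2} - \tfrac{13}{24}xy + 4x - 4y^{2} + \tfrac{55}{3}y + \tfrac{61}{6}
  leading term xy^{2}: subtract (\tfrac{1}{6}y)·f_3 from -\tfrac{4}{3}xy^{2} - \tfrac{13}{24}xy + 4x - 4y^{2} + \tfrac{55}{3}y + \tfrac{61}{6} → \tfrac{1}{8}xy + 4x - \tfrac{25}{6}y^{2} + 13y + \tfrac{61}{6}
  leading term xy: subtract (-\tfrac{1}{64})·f_3 from \tfrac{1}{8}xy + 4x - \tfrac{25}{6}y^{2} + 13y + \tfrac{61}{6} → \tfrac{63}{16}x - \tfrac{25}{6}y^{2} + \tfrac{833}{64}y + \tfrac{32}{3}
  leading term x: subtract (\tfrac{189}{32})·h_5 from \tfrac{63}{16}x - \tfrac{25}{6}y^{2} + \tfrac{833}{64}y + \tfrac{32}{3} → -\tfrac{25}{6}y^{2} + \tfrac{91}{2}y - \tfrac{346}{3}
  leading term y^{2}: no divisor's leading term divides it; move -\tfrac{25}{6}y^{2} to the remainder.
  leading term y: no divisor's leading term divides it; move \tfrac{91}{2}y to the remainder.
  leading term 1: no divisor's leading term divides it; move -\tfrac{346}{3} to the remainder.
  remainder -\tfrac{25}{6}y^{2} + \tfrac{91}{2}y - \tfrac{346}{3} ≠ 0; add h_6 = -\tfrac{25}{6}y^{2} + \tfrac{91}{2}y - \tfrac{346}{3} to the basis.

S(f_1,f_4): lcm = x^{2}. S = -\tfrac{1}{3}xy + 4x + y^{2} - 4y - \tfrac{8}{3}.
  leading term xy: subtract (\tfrac{1}{24})·f_3 from -\tfrac{1}{3}xy + 4x + y^{2} - 4y - \tfrac{8}{3} → \tfrac{25}{6}x + y^{2} - \tfrac{97}{24}y - 4
  leading term x: subtract (\tfrac{25}{4})·h_5 from \tfrac{25}{6}x + y^{2} - \tfrac{97}{24}y - 4 → y^{2} + \tfrac{91}{3}y - \tfrac{412}{3}
  leading term y^{2}: subtract (-\tfrac{6}{25})·h_6 from y^{2} + \tfrac{91}{3}y - \tfrac{412}{3} → \tfrac{3094}{75}y - \tfrac{12376}{75}
  leading term y: no divisor's leading term divides it; move \tfrac{3094}{75}y to the remainder.
  leading term 1: no divisor's leading term divides it; move -\tfrac{12376}{75} to the remainder.
  remainder \tfrac{3094}{75}y - \tfrac{12376}{75} ≠ 0; add h_7 = \tfrac{3094}{75}y - \tfrac{12376}{75} to the basis.

The other S-polynomials (S(f_2,f_3), S(f_2,f_4), S(f_3,f_4), S(f_1,h_5), S(f_2,h_5), S(f_3,h_5), S(f_4,h_5), S(f_1,h_6), S(f_2,h_6), S(f_3,h_6), S(f_4,h_6), S(h_5,h_6), S(f_1,h_7), S(f_2,h_7), S(f_3,h_7), S(f_4,h_7), S(h_5,h_7), S(h_6,h_7)) all reduce to 0 modulo the current basis, so we have a Gröbner basis.
Inter-reduce: drop elements whose leading term is divisible by another's, tail-reduce, and make monic.
Reduced Gröbner basis: {x - 1, y - 4}.

A lex Gröbner basis eliminates variables successively. Here y - 4 depends only on y, with roots {4}; lifting each root through the earlier basis elements recovers the full solutions.
  y = 4: the earlier basis element becomes x - 1 = 0, giving x = 1 — point (1, 4).
Substituting each solution back into the original system confirms all equations vanish.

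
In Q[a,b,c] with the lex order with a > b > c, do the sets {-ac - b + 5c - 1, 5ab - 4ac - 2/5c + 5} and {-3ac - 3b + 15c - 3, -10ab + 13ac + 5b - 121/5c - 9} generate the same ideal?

No, the ideals differ.

Since reduced Gröbner bases are canonical representatives of ideals under a given ordering, it suffices to compute and compare them.
Buchberger on the first generating set:
f_1 = -ac - b + 5c - 1, LT = ac.
f_2 = 5ab - 4ac - 2/5c + 5, LT = ab.

S(f_1,f_2): lcm = abc. S = 4/5ac^2 + b^2 - 5bc + b + 2/25c^2 - c.
  leading term ac^2: subtract (-4/5c)·f_1 from 4/5ac^2 + b^2 - 5bc + b + 2/25c^2 - c → b^2 - 29/5bc + b + 102/25c^2 - 9/5c
  leading term b^2: no divisor's leading term divides it; move b^2 to the remainder.
  leading term bc: no divisor's leading term divides it; move -29/5bc to the remainder.
  leading term b: no divisor's leading term divides it; move b to the remainder.
  leading term c^2: no divisor's leading term divides it; move 102/25c^2 to the remainder.
  leading term c: no divisor's leading term divides it; move -9/5c to the remainder.
  remainder b^2 - 29/5bc + b + 102/25c^2 - 9/5c ≠ 0; add g_3 = b^2 - 29/5bc + b + 102/25c^2 - 9/5c to the basis.

The other S-polynomials (S(f_1,g_3), S(f_2,g_3)) all reduce to 0 modulo the current basis, so we have a Gröbner basis.
Inter-reduce: drop elements whose leading term is divisible by another's, tail-reduce, and make monic.
Reduced Gröbner basis: {ab + 4/5b - 102/25c + 9/5, ac + b - 5c + 1, b^2 - 29/5bc + b + 102/25c^2 - 9/5c}.

Buchberger on the second generating set:
h_1 = -3ac - 3b + 15c - 3, LT = ac.
h_2 = -10ab + 13ac + 5b - 121/5c - 9, LT = ab.

S(h_1,h_2): lcm = abc. S = 13/10ac^2 + b^2 - 9/2bc + b - 121/50c^2 - 9/10c.
  leading term ac^2: subtract (-13/30c)·h_1 from 13/10ac^2 + b^2 - 9/2bc + b - 121/50c^2 - 9/10c → b^2 - 29/5bc + b + 102/25c^2 - 11/5c
  leading term b^2: no divisor's leading term divides it; move b^2 to the remainder.
  leading term bc: no divisor's leading term divides it; move -29/5bc to the remainder.
  leading term b: no divisor's leading term divides it; move b to the remainder.
  leading term c^2: no divisor's leading term divides it; move 102/25c^2 to the remainder.
  leading term c: no divisor's leading term divides it; move -11/5c to the remainder.
  remainder b^2 - 29/5bc + b + 102/25c^2 - 11/5c ≠ 0; add k_3 = b^2 - 29/5bc + b + 102/25c^2 - 11/5c to the basis.

The other S-polynomials (S(h_1,k_3), S(h_2,k_3)) all reduce to 0 modulo the current basis, so we have a Gröbner basis.
Inter-reduce: drop elements whose leading term is divisible by another's, tail-reduce, and make monic.
Reduced Gröbner basis: {ab + 4/5b - 102/25c + 11/5, ac + b - 5c + 1, b^2 - 29/5bc + b + 102/25c^2 - 11/5c}.

The bases are distinct; the ideals are different.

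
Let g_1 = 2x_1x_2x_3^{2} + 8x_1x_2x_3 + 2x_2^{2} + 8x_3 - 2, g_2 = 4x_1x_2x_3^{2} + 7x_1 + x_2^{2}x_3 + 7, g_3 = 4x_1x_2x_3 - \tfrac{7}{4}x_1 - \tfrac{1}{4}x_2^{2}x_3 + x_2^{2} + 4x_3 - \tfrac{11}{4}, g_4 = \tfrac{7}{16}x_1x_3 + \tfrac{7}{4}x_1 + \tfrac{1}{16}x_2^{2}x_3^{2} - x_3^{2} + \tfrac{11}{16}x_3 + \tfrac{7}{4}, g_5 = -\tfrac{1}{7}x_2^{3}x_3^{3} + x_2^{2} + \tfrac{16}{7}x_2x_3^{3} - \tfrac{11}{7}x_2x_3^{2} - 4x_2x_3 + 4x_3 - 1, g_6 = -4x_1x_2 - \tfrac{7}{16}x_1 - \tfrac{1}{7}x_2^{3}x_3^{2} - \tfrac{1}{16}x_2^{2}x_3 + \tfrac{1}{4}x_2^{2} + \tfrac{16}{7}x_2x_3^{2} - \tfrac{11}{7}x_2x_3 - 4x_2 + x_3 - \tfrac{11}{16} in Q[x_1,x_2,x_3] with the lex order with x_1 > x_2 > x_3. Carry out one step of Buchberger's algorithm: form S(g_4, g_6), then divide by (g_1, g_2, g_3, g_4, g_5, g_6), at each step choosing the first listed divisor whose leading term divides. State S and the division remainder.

lcm(LM(g_4), LM(g_6)) = x_1x_2x_3.
S = (lcm/LT(g_4))·g_4 − (lcm/LT(g_6))·g_6 = 4x_1x_2 - \tfrac{7}{64}x_1x_3 - \tfrac{1}{28}x_2^{3}x_3^{3} + \tfrac{1}{7}x_2^{3}x_3^{2} - \tfrac{1}{64}x_2^{2}x_3^{2} + \tfrac{1}{16}x_2^{2}x_3 + \tfrac{4}{7}x_2x_3^{3} - \tfrac{75}{28}x_2x_3^{2} + \tfrac{4}{7}x_2x_3 + 4x_2 + \tfrac{1}{4}x_3^{2} - \tfrac{11}{64}x_3.
Reduce S modulo (g_1, g_2, g_3, g_4, g_5, g_6) in that order:
  leading term x_1x_2: subtract (-1)·g_6 from 4x_1x_2 - \tfrac{7}{64}x_1x_3 - \tfrac{1}{28}x_2^{3}x_3^{3} + \tfrac{1}{7}x_2^{3}x_3^{2} - \tfrac{1}{64}x_2^{2}x_3^{2} + \tfrac{1}{16}x_2^{2}x_3 + \tfrac{4}{7}x_2x_3^{3} - \tfrac{75}{28}x_2x_3^{2} + \tfrac{4}{7}x_2x_3 + 4x_2 + \tfrac{1}{4}x_3^{2} - \tfrac{11}{64}x_3 → -\tfrac{7}{64}x_1x_3 - \tfrac{7}{16}x_1 - \tfrac{1}{28}x_2^{3}x_3^{3} - \tfrac{1}{64}x_2^{2}x_3^{2} + \tfrac{1}{4}x_2^{2} + \tfrac{4}{7}x_2x_3^{3} - \tfrac{11}{28}x_2x_3^{2} - x_2x_3 + \tfrac{1}{4}x_3^{2} + \tfrac{53}{64}x_3 - \tfrac{11}{16}
  leading term x_1x_3: subtract (-\tfrac{1}{4})·g_4 from -\tfrac{7}{64}x_1x_3 - \tfrac{7}{16}x_1 - \tfrac{1}{28}x_2^{3}x_3^{3} - \tfrac{1}{64}x_2^{2}x_3^{2} + \tfrac{1}{4}x_2^{2} + \tfrac{4}{7}x_2x_3^{3} - \tfrac{11}{28}x_2x_3^{2} - x_2x_3 + \tfrac{1}{4}x_3^{2} + \tfrac{53}{64}x_3 - \tfrac{11}{16} → -\tfrac{1}{28}x_2^{3}x_3^{3} + \tfrac{1}{4}x_2^{2} + \tfrac{4}{7}x_2x_3^{3} - \tfrac{11}{28}x_2x_3^{2} - x_2x_3 + x_3 - \tfrac{1}{4}
  leading term x_2^{3}x_3^{3}: subtract (\tfrac{1}{4})·g_5 from -\tfrac{1}{28}x_2^{3}x_3^{3} + \tfrac{1}{4}x_2^{2} + \tfrac{4}{7}x_2x_3^{3} - \tfrac{11}{28}x_2x_3^{2} - x_2x_3 + x_3 - \tfrac{1}{4} → 0
The remainder is 0, so this S-polynomial contributes no new basis element.

S(g_4, g_6) = 4x_1x_2 - \tfrac{7}{64}x_1x_3 - \tfrac{1}{28}x_2^{3}x_3^{3} + \tfrac{1}{7}x_2^{3}x_3^{2} - \tfrac{1}{64}x_2^{2}x_3^{2} + \tfrac{1}{16}x_2^{2}x_3 + \tfrac{4}{7}x_2x_3^{3} - \tfrac{75}{28}x_2x_3^{2} + \tfrac{4}{7}x_2x_3 + 4x_2 + \tfrac{1}{4}x_3^{2} - \tfrac{11}{64}x_3; remainder on division = 0.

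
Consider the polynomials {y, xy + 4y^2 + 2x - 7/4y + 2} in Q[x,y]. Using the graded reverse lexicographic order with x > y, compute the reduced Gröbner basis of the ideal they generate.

f_1 = y, LT = y.
f_2 = xy + 4y^2 + 2x - 7/4y + 2, LT = xy.

S(f_1,f_2): lcm = xy. S = -4y^2 - 2x + 7/4y - 2.
  leading term y^2: subtract (-4y)·f_1 from -4y^2 - 2x + 7/4y - 2 → -2x + 7/4y - 2
  leading term x: no divisor's leading term divides it; move -2x to the remainder.
  leading term y: subtract (7/4)·f_1 from 7/4y - 2 → -2
  leading term 1: no divisor's leading term divides it; move -2 to the remainder.
  remainder -2x - 2 ≠ 0; add g_3 = -2x - 2 to the basis.

The other S-polynomials (S(f_1,g_3), S(f_2,g_3)) all reduce to 0 modulo the current basis, so we have a Gröbner basis.
Inter-reduce: drop elements whose leading term is divisible by another's, tail-reduce, and make monic.

G = {x + 1, y}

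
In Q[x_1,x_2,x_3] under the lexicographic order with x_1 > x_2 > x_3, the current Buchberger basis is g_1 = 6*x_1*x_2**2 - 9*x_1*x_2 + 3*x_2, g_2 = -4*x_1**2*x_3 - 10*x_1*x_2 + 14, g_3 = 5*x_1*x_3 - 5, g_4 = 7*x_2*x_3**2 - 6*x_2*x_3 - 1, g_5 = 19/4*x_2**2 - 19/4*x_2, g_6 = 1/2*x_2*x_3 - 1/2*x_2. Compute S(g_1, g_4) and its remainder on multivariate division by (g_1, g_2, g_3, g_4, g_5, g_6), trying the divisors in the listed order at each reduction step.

lcm(LM(g_1), LM(g_4)) = x_1*x_2**2*x_3**2.
S = (lcm/LT(g_1))·g_1 − (lcm/LT(g_4))·g_4 = 6/7*x_1*x_2**2*x_3 - 3/2*x_1*x_2*x_3**2 + 1/7*x_1*x_2 + 1/2*x_2*x_3**2.
Reduce S modulo (g_1, g_2, g_3, g_4, g_5, g_6) in that order:
  leading term x_1*x_2**2*x_3: subtract (1/7*x_3)·g_1 from 6/7*x_1*x_2**2*x_3 - 3/2*x_1*x_2*x_3**2 + 1/7*x_1*x_2 + 1/2*x_2*x_3**2 → -3/2*x_1*x_2*x_3**2 + 9/7*x_1*x_2*x_3 + 1/7*x_1*x_2 + 1/2*x_2*x_3**2 - 3/7*x_2*x_3
  leading term x_1*x_2*x_3**2: subtract (-3/10*x_2*x_3)·g_3 from -3/2*x_1*x_2*x_3**2 + 9/7*x_1*x_2*x_3 + 1/7*x_1*x_2 + 1/2*x_2*x_3**2 - 3/7*x_2*x_3 → 9/7*x_1*x_2*x_3 + 1/7*x_1*x_2 + 1/2*x_2*x_3**2 - 27/14*x_2*x_3
  leading term x_1*x_2*x_3: subtract (9/35*x_2)·g_3 from 9/7*x_1*x_2*x_3 + 1/7*x_1*x_2 + 1/2*x_2*x_3**2 - 27/14*x_2*x_3 → 1/7*x_1*x_2 + 1/2*x_2*x_3**2 - 27/14*x_2*x_3 + 9/7*x_2
  leading term x_1*x_2: no divisor's leading term divides it; move 1/7*x_1*x_2 to the remainder.
  leading term x_2*x_3**2: subtract (1/14)·g_4 from 1/2*x_2*x_3**2 - 27/14*x_2*x_3 + 9/7*x_2 → -3/2*x_2*x_3 + 9/7*x_2 + 1/14
  leading term x_2*x_3: subtract (-3)·g_6 from -3/2*x_2*x_3 + 9/7*x_2 + 1/14 → -3/14*x_2 + 1/14
  leading term x_2: no divisor's leading term divides it; move -3/14*x_2 to the remainder.
  leading term 1: no divisor's leading term divides it; move 1/14 to the remainder.
The remainder 1/7*x_1*x_2 - 3/14*x_2 + 1/14 is nonzero, so it would be added as the next basis element.

S(g_1, g_4) = 6/7*x_1*x_2**2*x_3 - 3/2*x_1*x_2*x_3**2 + 1/7*x_1*x_2 + 1/2*x_2*x_3**2; remainder on division = 1/7*x_1*x_2 - 3/14*x_2 + 1/14.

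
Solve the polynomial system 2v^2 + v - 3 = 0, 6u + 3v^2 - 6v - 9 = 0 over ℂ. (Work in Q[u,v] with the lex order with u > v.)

Compute a lex Gröbner basis by Buchberger's algorithm.
f_1 = 2v^2 + v - 3, LT = v^2.
f_2 = 6u + 3v^2 - 6v - 9, LT = u.

The S-polynomials (S(f_1,f_2)) all reduce to 0 modulo the current basis, so we have a Gröbner basis.
Inter-reduce: drop elements whose leading term is divisible by another's, tail-reduce, and make monic.
Reduced Gröbner basis: {u - 5/4v - 3/4, v^2 + 1/2v - 3/2}.

Since the basis is lex-ordered, v^2 + 1/2v - 3/2 is univariate in v. Its roots are {-3/2, 1}. Back-substituting each root into the other basis elements fixes the other coordinates.
  v = -3/2: the earlier basis element becomes u + 9/8 = 0, giving u = -9/8 — point (-9/8, -3/2).
  v = 1: the earlier basis element becomes u - 2 = 0, giving u = 2 — point (2, 1).

{(-9/8, -3/2), (2, 1)}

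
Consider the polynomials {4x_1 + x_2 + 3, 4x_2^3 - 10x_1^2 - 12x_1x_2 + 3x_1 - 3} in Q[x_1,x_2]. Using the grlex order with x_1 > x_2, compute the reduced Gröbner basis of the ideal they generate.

The reduced Gröbner basis is the canonical form of the ideal for this ordering.

f_1 = 4x_1 + x_2 + 3, LT = x_1.
f_2 = 4x_2^3 - 10x_1^2 - 12x_1x_2 + 3x_1 - 3, LT = x_2^3.

S(f_1,f_2): leading monomials are coprime, so the S-polynomial reduces to 0 (Buchberger's first criterion).
Every S-polynomial of the final basis reduces to 0, so we have a Gröbner basis.

G = {x_2^3 + 19/32x_2^2 + 9/8x_2 - 87/32, x_1 + 1/4x_2 + 3/4}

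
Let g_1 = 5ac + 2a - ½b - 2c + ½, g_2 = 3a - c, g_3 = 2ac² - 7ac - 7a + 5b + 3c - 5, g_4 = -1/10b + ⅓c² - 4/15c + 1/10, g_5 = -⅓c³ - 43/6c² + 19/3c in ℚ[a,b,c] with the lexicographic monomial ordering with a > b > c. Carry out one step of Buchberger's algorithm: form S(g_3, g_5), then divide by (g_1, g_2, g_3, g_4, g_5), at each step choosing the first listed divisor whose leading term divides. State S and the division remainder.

lcm(LM(g_3), LM(g_5)) = ac³.
S = (lcm/LT(g_3))·g_3 − (lcm/LT(g_5))·g_5 = -25ac² + 31/2ac + 5/2bc + 3/2c² - 5/2c.
Reduce S modulo (g_1, g_2, g_3, g_4, g_5) in that order:
  leading term ac²: subtract (-5c)·g_1 from -25ac² + 31/2ac + 5/2bc + 3/2c² - 5/2c → 51/2ac - 17/2c²
  leading term ac: subtract (51/10)·g_1 from 51/2ac - 17/2c² → -51/5a + 51/20b - 17/2c² + 51/5c - 51/20
  leading term a: subtract (-17/5)·g_2 from -51/5a + 51/20b - 17/2c² + 51/5c - 51/20 → 51/20b - 17/2c² + 34/5c - 51/20
  leading term b: subtract (-51/2)·g_4 from 51/20b - 17/2c² + 34/5c - 51/20 → 0
The remainder is 0, so this S-polynomial contributes no new basis element.
An S-polynomial is built so that the two leading terms cancel; whether anything survives reduction is exactly the Gröbner-basis criterion.

S(g_3, g_5) = -25ac² + 31/2ac + 5/2bc + 3/2c² - 5/2c; remainder on division = 0.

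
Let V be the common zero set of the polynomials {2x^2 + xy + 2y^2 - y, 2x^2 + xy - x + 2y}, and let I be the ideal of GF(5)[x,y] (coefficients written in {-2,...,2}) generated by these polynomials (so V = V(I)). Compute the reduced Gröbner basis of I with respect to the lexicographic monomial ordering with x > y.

G = {x + 2y^2 + 2y, y^4 - 2y^3 + y^2 - 2y}

This is the nonlinear analogue of row-reducing a linear system.

f_1 = 2x^2 + xy + 2y^2 - y, LT = x^2.
f_2 = 2x^2 + xy - x + 2y, LT = x^2.

S(f_1,f_2): lcm = x^2. S = -2x + y^2 + y.
  leading term x: no divisor's leading term divides it; move -2x to the remainder.
  leading term y^2: no divisor's leading term divides it; move y^2 to the remainder.
  leading term y: no divisor's leading term divides it; move y to the remainder.
  remainder -2x + y^2 + y ≠ 0; add g_3 = -2x + y^2 + y to the basis.

S(f_1,g_3): lcm = x^2. S = -2xy^2 + xy + y^2 + 2y.
  leading term xy^2: subtract (y^2)·g_3 from -2xy^2 + xy + y^2 + 2y → xy - y^4 - y^3 + y^2 + 2y
  leading term xy: subtract (2y)·g_3 from xy - y^4 - y^3 + y^2 + 2y → -y^4 + 2y^3 - y^2 + 2y
  leading term y^4: no divisor's leading term divides it; move -y^4 to the remainder.
  leading term y^3: no divisor's leading term divides it; move 2y^3 to the remainder.
  leading term y^2: no divisor's leading term divides it; move -y^2 to the remainder.
  leading term y: no divisor's leading term divides it; move 2y to the remainder.
  remainder -y^4 + 2y^3 - y^2 + 2y ≠ 0; add g_4 = -y^4 + 2y^3 - y^2 + 2y to the basis.

S(f_2,g_3): lcm = x^2. S = -2xy^2 + xy + 2x + y.
  leading term xy^2: subtract (y^2)·g_3 from -2xy^2 + xy + 2x + y → xy + 2x - y^4 - y^3 + y
  leading term xy: subtract (2y)·g_3 from xy + 2x - y^4 - y^3 + y → 2x - y^4 + 2y^3 - 2y^2 + y
  leading term x: subtract (-1)·g_3 from 2x - y^4 + 2y^3 - 2y^2 + y → -y^4 + 2y^3 - y^2 + 2y
  leading term y^4: subtract (1)·g_4 from -y^4 + 2y^3 - y^2 + 2y → 0
  remainder 0.

S(f_1,g_4): leading monomials are coprime, so the S-polynomial reduces to 0 (Buchberger's first criterion).
S(f_2,g_4): leading monomials are coprime, so the S-polynomial reduces to 0 (Buchberger's first criterion).
S(g_3,g_4): leading monomials are coprime, so the S-polynomial reduces to 0 (Buchberger's first criterion).
Every S-polynomial of the final basis reduces to 0, so we have a Gröbner basis.
Inter-reduce: drop elements whose leading term is divisible by another's, tail-reduce, and make monic.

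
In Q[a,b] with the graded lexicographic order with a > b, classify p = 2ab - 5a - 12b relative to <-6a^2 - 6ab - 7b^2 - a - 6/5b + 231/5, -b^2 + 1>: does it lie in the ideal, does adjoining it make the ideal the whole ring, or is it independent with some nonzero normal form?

First compute the reduced Gröbner basis of I by Buchberger's algorithm.
f_1 = -6a^2 - 6ab - 7b^2 - a - 6/5b + 231/5, LT = a^2.
f_2 = -b^2 + 1, LT = b^2.

The S-polynomials (S(f_1,f_2)) all reduce to 0 modulo the current basis, so we have a Gröbner basis.
Inter-reduce: drop elements whose leading term is divisible by another's, tail-reduce, and make monic.
Reduced Gröbner basis: {a^2 + ab + 1/6a + 1/5b - 98/15, b^2 - 1}.
Label its elements g_1 = a^2 + ab + 1/6a + 1/5b - 98/15, g_2 = b^2 - 1.

Reduce p = 2ab - 5a - 12b modulo G:
  leading term ab: no divisor's leading term divides it; move 2ab to the remainder.
  leading term a: no divisor's leading term divides it; move -5a to the remainder.
  leading term b: no divisor's leading term divides it; move -12b to the remainder.
  normal form = 2ab - 5a - 12b.
The normal form is nonzero, so p ∉ I. Since p minus its normal form lies in I, I + (p) = I + (r) where r = 2ab - 5a - 12b; decide whether this ideal is the whole ring.
Run Buchberger on G together with r (pairs among the g_i already reduce to 0 since G is a Gröbner basis):
g_1 = a^2 + ab + 1/6a + 1/5b - 98/15, LT = a^2.
g_2 = b^2 - 1, LT = b^2.
r = 2ab - 5a - 12b, LT = ab.

S(g_1,r): lcm = a^2b. S = ab^2 + 5/2a^2 + 37/6ab + 1/5b^2 - 98/15b.
  leading term ab^2: subtract (a)·g_2 from ab^2 + 5/2a^2 + 37/6ab + 1/5b^2 - 98/15b → 5/2a^2 + 37/6ab + 1/5b^2 + a - 98/15b
  leading term a^2: subtract (5/2)·g_1 from 5/2a^2 + 37/6ab + 1/5b^2 + a - 98/15b → 11/3ab + 1/5b^2 + 7/12a - 211/30b + 49/3
  leading term ab: subtract (11/6)·r from 11/3ab + 1/5b^2 + 7/12a - 211/30b + 49/3 → 1/5b^2 + 39/4a + 449/30b + 49/3
  leading term b^2: subtract (1/5)·g_2 from 1/5b^2 + 39/4a + 449/30b + 49/3 → 39/4a + 449/30b + 248/15
  leading term a: no divisor's leading term divides it; move 39/4a to the remainder.
  leading term b: no divisor's leading term divides it; move 449/30b to the remainder.
  leading term 1: no divisor's leading term divides it; move 248/15 to the remainder.
  remainder 39/4a + 449/30b + 248/15 ≠ 0; add m_4 = 39/4a + 449/30b + 248/15 to the basis.

S(g_2,r): lcm = ab^2. S = 5/2ab + 6b^2 - a.
  leading term ab: subtract (5/4)·r from 5/2ab + 6b^2 - a → 6b^2 + 21/4a + 15b
  leading term b^2: subtract (6)·g_2 from 6b^2 + 21/4a + 15b → 21/4a + 15b + 6
  leading term a: subtract (7/13)·m_4 from 21/4a + 15b + 6 → 2707/390b - 566/195
  leading term b: no divisor's leading term divides it; move 2707/390b to the remainder.
  leading term 1: no divisor's leading term divides it; move -566/195 to the remainder.
  remainder 2707/390b - 566/195 ≠ 0; add m_5 = 2707/390b - 566/195 to the basis.

S(g_1,m_4): lcm = a^2. S = -313/585ab - 1789/1170a + 1/5b - 98/15.
  leading term ab: subtract (-313/1170)·r from -313/585ab - 1789/1170a + 1/5b - 98/15 → -43/15a - 587/195b - 98/15
  leading term a: subtract (-172/585)·m_4 from -43/15a - 587/195b - 98/15 → 12199/8775b - 14674/8775
  leading term b: subtract (24398/121815)·m_5 from 12199/8775b - 14674/8775 → -38390/35191
  leading term 1: no divisor's leading term divides it; move -38390/35191 to the remainder.
  remainder -38390/35191 ≠ 0; add m_6 = -38390/35191 to the basis.

The other S-polynomials (S(g_1,g_2), S(g_2,m_4), S(r,m_4), S(g_1,m_5), S(g_2,m_5), S(r,m_5), S(m_4,m_5), S(g_1,m_6), S(g_2,m_6), S(r,m_6), S(m_4,m_6), S(m_5,m_6)) all reduce to 0 modulo the current basis, so we have a Gröbner basis.
Inter-reduce: drop elements whose leading term is divisible by another's, tail-reduce, and make monic.
Reduced Gröbner basis: {1}.
The reduced Gröbner basis of I + (p) is {1}: the ideal is the whole ring, so the enlarged system has no common solution — adjoining p is inconsistent.

Adjoining 2ab - 5a - 12b makes the ideal the whole ring: the system is inconsistent.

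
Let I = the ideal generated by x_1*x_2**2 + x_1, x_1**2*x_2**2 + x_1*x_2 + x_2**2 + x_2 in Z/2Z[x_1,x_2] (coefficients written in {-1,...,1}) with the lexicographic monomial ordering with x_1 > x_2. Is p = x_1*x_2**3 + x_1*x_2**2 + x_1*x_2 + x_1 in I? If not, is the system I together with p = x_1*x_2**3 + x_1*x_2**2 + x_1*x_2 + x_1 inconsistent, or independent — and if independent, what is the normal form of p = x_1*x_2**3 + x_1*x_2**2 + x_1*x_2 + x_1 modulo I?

First compute the reduced Gröbner basis of I by Buchberger's algorithm.
f_1 = x_1*x_2**2 + x_1, LT = x_1*x_2**2.
f_2 = x_1**2*x_2**2 + x_1*x_2 + x_2**2 + x_2, LT = x_1**2*x_2**2.

S(f_1,f_2): lcm = x_1**2*x_2**2. S = x_1**2 + x_1*x_2 + x_2**2 + x_2.
  leading term x_1**2: no divisor's leading term divides it; move x_1**2 to the remainder.
  leading term x_1*x_2: no divisor's leading term divides it; move x_1*x_2 to the remainder.
  leading term x_2**2: no divisor's leading term divides it; move x_2**2 to the remainder.
  leading term x_2: no divisor's leading term divides it; move x_2 to the remainder.
  remainder x_1**2 + x_1*x_2 + x_2**2 + x_2 ≠ 0; add h_3 = x_1**2 + x_1*x_2 + x_2**2 + x_2 to the basis.

S(f_1,h_3): lcm = x_1**2*x_2**2. S = x_1**2 + x_1*x_2**3 + x_2**4 + x_2**3.
  leading term x_1**2: subtract (1)·h_3 from x_1**2 + x_1*x_2**3 + x_2**4 + x_2**3 → x_1*x_2**3 + x_1*x_2 + x_2**4 + x_2**3 + x_2**2 + x_2
  leading term x_1*x_2**3: subtract (x_2)·f_1 from x_1*x_2**3 + x_1*x_2 + x_2**4 + x_2**3 + x_2**2 + x_2 → x_2**4 + x_2**3 + x_2**2 + x_2
  leading term x_2**4: no divisor's leading term divides it; move x_2**4 to the remainder.
  leading term x_2**3: no divisor's leading term divides it; move x_2**3 to the remainder.
  leading term x_2**2: no divisor's leading term divides it; move x_2**2 to the remainder.
  leading term x_2: no divisor's leading term divides it; move x_2 to the remainder.
  remainder x_2**4 + x_2**3 + x_2**2 + x_2 ≠ 0; add h_4 = x_2**4 + x_2**3 + x_2**2 + x_2 to the basis.

The other S-polynomials (S(f_2,h_3), S(f_1,h_4), S(f_2,h_4), S(h_3,h_4)) all reduce to 0 modulo the current basis, so we have a Gröbner basis.
Inter-reduce: drop elements whose leading term is divisible by another's, tail-reduce, and make monic.
Reduced Gröbner basis: {x_1**2 + x_1*x_2 + x_2**2 + x_2, x_1*x_2**2 + x_1, x_2**4 + x_2**3 + x_2**2 + x_2}.
Label its elements g_1 = x_1**2 + x_1*x_2 + x_2**2 + x_2, g_2 = x_1*x_2**2 + x_1, g_3 = x_2**4 + x_2**3 + x_2**2 + x_2.

Reduce p = x_1*x_2**3 + x_1*x_2**2 + x_1*x_2 + x_1 modulo G:
  leading term x_1*x_2**3: subtract (x_2)·g_2 from x_1*x_2**3 + x_1*x_2**2 + x_1*x_2 + x_1 → x_1*x_2**2 + x_1
  leading term x_1*x_2**2: subtract (1)·g_2 from x_1*x_2**2 + x_1 → 0
  normal form = 0.
Since the normal form is 0, p ∈ I.

x_1*x_2**3 + x_1*x_2**2 + x_1*x_2 + x_1 lies in I (it reduces to 0).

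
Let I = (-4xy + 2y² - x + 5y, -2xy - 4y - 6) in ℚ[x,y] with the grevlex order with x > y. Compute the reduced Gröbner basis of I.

f_1 = -4xy + 2y² - x + 5y, LT = xy.
f_2 = -2xy - 4y - 6, LT = xy.

S(f_1,f_2): lcm = xy. S = -½y² + ¼x - 13/4y - 3.
  leading term y²: no divisor's leading term divides it; move -½y² to the remainder.
  leading term x: no divisor's leading term divides it; move ¼x to the remainder.
  leading term y: no divisor's leading term divides it; move -13/4y to the remainder.
  leading term 1: no divisor's leading term divides it; move -3 to the remainder.
  remainder -½y² + ¼x - 13/4y - 3 ≠ 0; add g_3 = -½y² + ¼x - 13/4y - 3 to the basis.

S(f_1,g_3): lcm = xy². S = -½y³ + ½x² - 25/4xy - 5/4y² - 6x.
  leading term y³: subtract (y)·g_3 from -½y³ + ½x² - 25/4xy - 5/4y² - 6x → ½x² - 13/2xy + 2y² - 6x + 3y
  leading term x²: no divisor's leading term divides it; move ½x² to the remainder.
  leading term xy: subtract (13/8)·f_1 from -13/2xy + 2y² - 6x + 3y → -5/4y² - 35/8x - 41/8y
  leading term y²: subtract (5/2)·g_3 from -5/4y² - 35/8x - 41/8y → -5x + 3y + 15/2
  leading term x: no divisor's leading term divides it; move -5x to the remainder.
  leading term y: no divisor's leading term divides it; move 3y to the remainder.
  leading term 1: no divisor's leading term divides it; move 15/2 to the remainder.
  remainder ½x² - 5x + 3y + 15/2 ≠ 0; add g_4 = ½x² - 5x + 3y + 15/2 to the basis.

The other S-polynomials (S(f_2,g_3), S(f_1,g_4), S(f_2,g_4), S(g_3,g_4)) all reduce to 0 modulo the current basis, so we have a Gröbner basis.
Inter-reduce: drop elements whose leading term is divisible by another's, tail-reduce, and make monic.

G = {x² - 10x + 6y + 15, xy + 2y + 3, y² - ½x + 13/2y + 6}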